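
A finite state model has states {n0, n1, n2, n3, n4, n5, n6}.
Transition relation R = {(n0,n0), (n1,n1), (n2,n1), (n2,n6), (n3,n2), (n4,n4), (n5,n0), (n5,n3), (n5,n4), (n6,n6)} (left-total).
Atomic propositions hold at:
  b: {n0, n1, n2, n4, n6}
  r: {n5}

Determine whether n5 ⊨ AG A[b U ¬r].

Sat(¬r) = {n0, n1, n2, n3, n4, n6}
A[b U ¬r]: least fixpoint, start Z0 = Sat(¬r) = {n0, n1, n2, n3, n4, n6}, add states in Sat(b) with every successor in Z. Already a fixed point.
Sat(A[b U ¬r]) = {n0, n1, n2, n3, n4, n6}
AG A[b U ¬r]: greatest fixpoint, start Z0 = {n0, n1, n2, n3, n4, n6}, keep only states in Sat with every successor in Z. Already a fixed point.
Sat(AG A[b U ¬r]) = {n0, n1, n2, n3, n4, n6}
n5 ∉ Sat(AG A[b U ¬r]) = {n0, n1, n2, n3, n4, n6}, so the formula does not hold at n5.

No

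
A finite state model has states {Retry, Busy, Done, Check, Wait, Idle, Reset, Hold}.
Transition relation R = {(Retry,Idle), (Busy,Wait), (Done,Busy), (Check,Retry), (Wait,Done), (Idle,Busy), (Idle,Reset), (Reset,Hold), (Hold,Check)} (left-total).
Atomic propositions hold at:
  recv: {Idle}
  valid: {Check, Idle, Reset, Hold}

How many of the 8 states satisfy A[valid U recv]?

A[valid U recv]: least fixpoint, start Z0 = Sat(recv) = {Idle}, add states in Sat(valid) with every successor in Z. Already a fixed point.
Sat(A[valid U recv]) = {Idle}
|Sat(A[valid U recv])| = |{Idle}| = 1.

1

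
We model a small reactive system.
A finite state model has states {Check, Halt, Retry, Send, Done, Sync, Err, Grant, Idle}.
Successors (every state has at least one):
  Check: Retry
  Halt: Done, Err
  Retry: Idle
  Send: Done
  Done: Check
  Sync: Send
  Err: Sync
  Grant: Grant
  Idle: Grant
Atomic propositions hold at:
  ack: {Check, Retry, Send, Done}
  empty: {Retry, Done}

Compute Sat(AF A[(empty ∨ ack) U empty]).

Sat(empty ∨ ack) = {Check, Retry, Send, Done}
A[(empty ∨ ack) U empty]: least fixpoint, start Z0 = Sat(empty) = {Retry, Done}, add states in Sat(empty ∨ ack) with every successor in Z. Z1 = {Check, Retry, Send, Done}; fixed.
Sat(A[(empty ∨ ack) U empty]) = {Check, Retry, Send, Done}
AF A[(empty ∨ ack) U empty]: least fixpoint, start Z0 = {Check, Retry, Send, Done}, add states with every successor in Z. Z1 = {Check, Retry, Send, Done, Sync}; Z2 = {Check, Retry, Send, Done, Sync, Err}; Z3 = {Check, Halt, Retry, Send, Done, Sync, Err}; fixed.
Sat(AF A[(empty ∨ ack) U empty]) = {Check, Halt, Retry, Send, Done, Sync, Err}

{Check, Halt, Retry, Send, Done, Sync, Err}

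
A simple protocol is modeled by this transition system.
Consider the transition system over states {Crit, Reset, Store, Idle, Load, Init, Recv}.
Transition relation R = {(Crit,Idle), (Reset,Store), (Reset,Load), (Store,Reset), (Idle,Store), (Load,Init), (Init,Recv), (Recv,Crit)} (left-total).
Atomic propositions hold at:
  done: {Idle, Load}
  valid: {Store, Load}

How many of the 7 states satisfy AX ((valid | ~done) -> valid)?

Sat(~done) = {Crit, Reset, Store, Init, Recv}
Sat(valid | ~done) = {Crit, Reset, Store, Load, Init, Recv}
Sat((valid | ~done) -> valid) = {Store, Idle, Load}
Sat(AX ((valid | ~done) -> valid)) = {s : every successor in {Store, Idle, Load}} = {Crit, Reset, Idle}
|Sat(AX ((valid | ~done) -> valid))| = |{Crit, Reset, Idle}| = 3.

3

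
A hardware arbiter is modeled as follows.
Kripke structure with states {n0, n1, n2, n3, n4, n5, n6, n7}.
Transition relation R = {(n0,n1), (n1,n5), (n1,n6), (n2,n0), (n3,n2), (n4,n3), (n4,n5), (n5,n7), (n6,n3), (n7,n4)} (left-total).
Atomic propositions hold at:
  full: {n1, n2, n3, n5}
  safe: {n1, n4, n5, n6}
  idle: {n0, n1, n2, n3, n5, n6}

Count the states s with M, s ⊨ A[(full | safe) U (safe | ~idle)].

Sat(full | safe) = {n1, n2, n3, n4, n5, n6}
Sat(~idle) = {n4, n7}
Sat(safe | ~idle) = {n1, n4, n5, n6, n7}
A[(full | safe) U (safe | ~idle)]: least fixpoint, start Z0 = Sat((safe | ~idle)) = {n1, n4, n5, n6, n7}, add states in Sat(full | safe) with every successor in Z. Already a fixed point.
Sat(A[(full | safe) U (safe | ~idle)]) = {n1, n4, n5, n6, n7}
|Sat(A[(full | safe) U (safe | ~idle)])| = |{n1, n4, n5, n6, n7}| = 5.

5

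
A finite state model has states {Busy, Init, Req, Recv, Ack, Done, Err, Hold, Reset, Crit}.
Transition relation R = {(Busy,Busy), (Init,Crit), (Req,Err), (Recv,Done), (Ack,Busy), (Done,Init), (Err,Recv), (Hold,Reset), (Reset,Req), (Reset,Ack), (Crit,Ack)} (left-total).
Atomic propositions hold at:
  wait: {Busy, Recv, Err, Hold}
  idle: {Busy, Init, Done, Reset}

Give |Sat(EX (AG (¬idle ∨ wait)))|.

5

Sat(¬idle) = {Req, Recv, Ack, Err, Hold, Crit}
Sat(¬idle ∨ wait) = {Busy, Req, Recv, Ack, Err, Hold, Crit}
AG (¬idle ∨ wait): greatest fixpoint, start Z0 = {Busy, Req, Recv, Ack, Err, Hold, Crit}, keep only states in Sat with every successor in Z. Z1 = {Busy, Req, Ack, Err, Crit}; Z2 = {Busy, Req, Ack, Crit}; Z3 = {Busy, Ack, Crit}; fixed.
Sat(AG (¬idle ∨ wait)) = {Busy, Ack, Crit}
Sat(EX (AG (¬idle ∨ wait))) = {s : some successor in {Busy, Ack, Crit}} = {Busy, Init, Ack, Reset, Crit}
|Sat(EX (AG (¬idle ∨ wait)))| = |{Busy, Init, Ack, Reset, Crit}| = 5.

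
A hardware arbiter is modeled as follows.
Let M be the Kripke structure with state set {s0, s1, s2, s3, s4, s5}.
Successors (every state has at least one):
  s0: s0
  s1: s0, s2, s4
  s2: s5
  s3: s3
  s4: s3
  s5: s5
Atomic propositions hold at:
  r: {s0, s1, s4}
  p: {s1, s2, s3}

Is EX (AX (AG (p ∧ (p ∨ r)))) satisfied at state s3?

Yes

Sat(p ∨ r) = {s0, s1, s2, s3, s4}
Sat(p ∧ (p ∨ r)) = {s1, s2, s3}
AG (p ∧ (p ∨ r)): greatest fixpoint, start Z0 = {s1, s2, s3}, keep only states in Sat with every successor in Z. Z1 = {s3}; fixed.
Sat(AG (p ∧ (p ∨ r))) = {s3}
Sat(AX (AG (p ∧ (p ∨ r)))) = {s : every successor in {s3}} = {s3, s4}
Sat(EX (AX (AG (p ∧ (p ∨ r))))) = {s : some successor in {s3, s4}} = {s1, s3, s4}
s3 ∈ Sat(EX (AX (AG (p ∧ (p ∨ r))))) = {s1, s3, s4}, so the formula holds at s3.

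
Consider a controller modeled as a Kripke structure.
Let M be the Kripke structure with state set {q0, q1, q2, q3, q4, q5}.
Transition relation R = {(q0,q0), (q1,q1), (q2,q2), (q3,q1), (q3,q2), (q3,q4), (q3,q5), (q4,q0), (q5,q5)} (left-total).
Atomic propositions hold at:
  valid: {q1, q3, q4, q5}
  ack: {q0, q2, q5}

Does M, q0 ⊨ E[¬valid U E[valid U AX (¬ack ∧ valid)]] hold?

Sat(¬valid) = {q0, q2}
Sat(¬ack) = {q1, q3, q4}
Sat(¬ack ∧ valid) = {q1, q3, q4}
Sat(AX (¬ack ∧ valid)) = {s : every successor in {q1, q3, q4}} = {q1}
E[valid U AX (¬ack ∧ valid)]: least fixpoint, start Z0 = Sat(AX (¬ack ∧ valid)) = {q1}, add states in Sat(valid) with some successor in Z. Z1 = {q1, q3}; fixed.
Sat(E[valid U AX (¬ack ∧ valid)]) = {q1, q3}
E[¬valid U E[valid U AX (¬ack ∧ valid)]]: least fixpoint, start Z0 = Sat(E[valid U AX (¬ack ∧ valid)]) = {q1, q3}, add states in Sat(¬valid) with some successor in Z. Already a fixed point.
Sat(E[¬valid U E[valid U AX (¬ack ∧ valid)]]) = {q1, q3}
q0 ∉ Sat(E[¬valid U E[valid U AX (¬ack ∧ valid)]]) = {q1, q3}, so the formula does not hold at q0.

No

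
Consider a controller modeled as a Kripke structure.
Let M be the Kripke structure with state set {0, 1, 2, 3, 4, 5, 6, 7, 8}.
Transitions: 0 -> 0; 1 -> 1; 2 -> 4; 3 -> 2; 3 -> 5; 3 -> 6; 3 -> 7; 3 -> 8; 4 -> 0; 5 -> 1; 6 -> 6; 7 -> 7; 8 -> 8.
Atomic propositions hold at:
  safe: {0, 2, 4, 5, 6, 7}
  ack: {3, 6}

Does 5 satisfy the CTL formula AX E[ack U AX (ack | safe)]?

Sat(ack | safe) = {0, 2, 3, 4, 5, 6, 7}
Sat(AX (ack | safe)) = {s : every successor in {0, 2, 3, 4, 5, 6, 7}} = {0, 2, 4, 6, 7}
E[ack U AX (ack | safe)]: least fixpoint, start Z0 = Sat(AX (ack | safe)) = {0, 2, 4, 6, 7}, add states in Sat(ack) with some successor in Z. Z1 = {0, 2, 3, 4, 6, 7}; fixed.
Sat(E[ack U AX (ack | safe)]) = {0, 2, 3, 4, 6, 7}
Sat(AX E[ack U AX (ack | safe)]) = {s : every successor in {0, 2, 3, 4, 6, 7}} = {0, 2, 4, 6, 7}
5 ∉ Sat(AX E[ack U AX (ack | safe)]) = {0, 2, 4, 6, 7}, so the formula does not hold at 5.

No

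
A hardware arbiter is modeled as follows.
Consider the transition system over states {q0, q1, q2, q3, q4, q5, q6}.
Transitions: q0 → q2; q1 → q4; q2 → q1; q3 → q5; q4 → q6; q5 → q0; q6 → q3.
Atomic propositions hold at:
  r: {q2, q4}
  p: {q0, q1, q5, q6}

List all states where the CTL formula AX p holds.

{q2, q3, q4, q5}

Sat(AX p) = {s : every successor in {q0, q1, q5, q6}} = {q2, q3, q4, q5}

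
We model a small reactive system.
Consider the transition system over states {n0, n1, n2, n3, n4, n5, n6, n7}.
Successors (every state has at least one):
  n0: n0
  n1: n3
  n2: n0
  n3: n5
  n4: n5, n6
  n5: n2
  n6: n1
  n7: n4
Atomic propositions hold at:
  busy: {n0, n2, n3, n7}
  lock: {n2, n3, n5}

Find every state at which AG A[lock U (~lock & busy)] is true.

{n0, n2, n3, n5}

Sat(~lock) = {n0, n1, n4, n6, n7}
Sat(~lock & busy) = {n0, n7}
A[lock U (~lock & busy)]: least fixpoint, start Z0 = Sat((~lock & busy)) = {n0, n7}, add states in Sat(lock) with every successor in Z. Z1 = {n0, n2, n7}; Z2 = {n0, n2, n5, n7}; Z3 = {n0, n2, n3, n5, n7}; fixed.
Sat(A[lock U (~lock & busy)]) = {n0, n2, n3, n5, n7}
AG A[lock U (~lock & busy)]: greatest fixpoint, start Z0 = {n0, n2, n3, n5, n7}, keep only states in Sat with every successor in Z. Z1 = {n0, n2, n3, n5}; fixed.
Sat(AG A[lock U (~lock & busy)]) = {n0, n2, n3, n5}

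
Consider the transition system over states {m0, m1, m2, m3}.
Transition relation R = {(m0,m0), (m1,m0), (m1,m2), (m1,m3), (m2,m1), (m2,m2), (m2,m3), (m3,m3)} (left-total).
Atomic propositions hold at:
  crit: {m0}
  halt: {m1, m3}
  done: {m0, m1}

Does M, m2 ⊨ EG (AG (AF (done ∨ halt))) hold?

No

Sat(done ∨ halt) = {m0, m1, m3}
AF (done ∨ halt): least fixpoint, start Z0 = {m0, m1, m3}, add states with every successor in Z. Already a fixed point.
Sat(AF (done ∨ halt)) = {m0, m1, m3}
AG (AF (done ∨ halt)): greatest fixpoint, start Z0 = {m0, m1, m3}, keep only states in Sat with every successor in Z. Z1 = {m0, m3}; fixed.
Sat(AG (AF (done ∨ halt))) = {m0, m3}
EG (AG (AF (done ∨ halt))): greatest fixpoint, start Z0 = {m0, m3}, keep only states in Sat with some successor in Z. Already a fixed point.
Sat(EG (AG (AF (done ∨ halt)))) = {m0, m3}
m2 ∉ Sat(EG (AG (AF (done ∨ halt)))) = {m0, m3}, so the formula does not hold at m2.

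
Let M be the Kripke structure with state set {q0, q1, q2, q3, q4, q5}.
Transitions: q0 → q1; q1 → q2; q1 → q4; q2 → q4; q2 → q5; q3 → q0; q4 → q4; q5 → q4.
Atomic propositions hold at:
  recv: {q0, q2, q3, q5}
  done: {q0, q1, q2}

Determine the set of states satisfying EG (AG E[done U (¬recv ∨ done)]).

{q4}

Sat(¬recv) = {q1, q4}
Sat(¬recv ∨ done) = {q0, q1, q2, q4}
E[done U (¬recv ∨ done)]: least fixpoint, start Z0 = Sat((¬recv ∨ done)) = {q0, q1, q2, q4}, add states in Sat(done) with some successor in Z. Already a fixed point.
Sat(E[done U (¬recv ∨ done)]) = {q0, q1, q2, q4}
AG E[done U (¬recv ∨ done)]: greatest fixpoint, start Z0 = {q0, q1, q2, q4}, keep only states in Sat with every successor in Z. Z1 = {q0, q1, q4}; Z2 = {q0, q4}; Z3 = {q4}; fixed.
Sat(AG E[done U (¬recv ∨ done)]) = {q4}
EG (AG E[done U (¬recv ∨ done)]): greatest fixpoint, start Z0 = {q4}, keep only states in Sat with some successor in Z. Already a fixed point.
Sat(EG (AG E[done U (¬recv ∨ done)])) = {q4}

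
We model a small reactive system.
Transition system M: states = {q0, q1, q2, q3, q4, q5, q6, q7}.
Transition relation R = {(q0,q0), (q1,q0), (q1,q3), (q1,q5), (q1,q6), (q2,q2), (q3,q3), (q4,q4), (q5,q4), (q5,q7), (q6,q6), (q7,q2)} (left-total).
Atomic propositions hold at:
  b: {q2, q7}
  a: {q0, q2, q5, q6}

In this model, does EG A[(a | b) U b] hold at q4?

Sat(a | b) = {q0, q2, q5, q6, q7}
A[(a | b) U b]: least fixpoint, start Z0 = Sat(b) = {q2, q7}, add states in Sat(a | b) with every successor in Z. Already a fixed point.
Sat(A[(a | b) U b]) = {q2, q7}
EG A[(a | b) U b]: greatest fixpoint, start Z0 = {q2, q7}, keep only states in Sat with some successor in Z. Already a fixed point.
Sat(EG A[(a | b) U b]) = {q2, q7}
q4 ∉ Sat(EG A[(a | b) U b]) = {q2, q7}, so the formula does not hold at q4.

No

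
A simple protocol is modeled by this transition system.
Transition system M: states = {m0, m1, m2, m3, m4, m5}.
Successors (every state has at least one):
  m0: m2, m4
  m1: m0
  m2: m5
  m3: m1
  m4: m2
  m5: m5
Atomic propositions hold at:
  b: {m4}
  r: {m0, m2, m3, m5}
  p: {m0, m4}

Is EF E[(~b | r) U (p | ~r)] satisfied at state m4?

Sat(~b) = {m0, m1, m2, m3, m5}
Sat(~b | r) = {m0, m1, m2, m3, m5}
Sat(~r) = {m1, m4}
Sat(p | ~r) = {m0, m1, m4}
E[(~b | r) U (p | ~r)]: least fixpoint, start Z0 = Sat((p | ~r)) = {m0, m1, m4}, add states in Sat(~b | r) with some successor in Z. Z1 = {m0, m1, m3, m4}; fixed.
Sat(E[(~b | r) U (p | ~r)]) = {m0, m1, m3, m4}
EF E[(~b | r) U (p | ~r)]: least fixpoint, start Z0 = {m0, m1, m3, m4}, add states with some successor in Z. Already a fixed point.
Sat(EF E[(~b | r) U (p | ~r)]) = {m0, m1, m3, m4}
m4 ∈ Sat(EF E[(~b | r) U (p | ~r)]) = {m0, m1, m3, m4}, so the formula holds at m4.

Yes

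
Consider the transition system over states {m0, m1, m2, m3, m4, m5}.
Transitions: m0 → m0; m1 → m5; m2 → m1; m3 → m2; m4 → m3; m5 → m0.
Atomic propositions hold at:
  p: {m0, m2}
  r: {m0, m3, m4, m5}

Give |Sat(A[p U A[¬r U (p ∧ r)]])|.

1

Sat(¬r) = {m1, m2}
Sat(p ∧ r) = {m0}
A[¬r U (p ∧ r)]: least fixpoint, start Z0 = Sat((p ∧ r)) = {m0}, add states in Sat(¬r) with every successor in Z. Already a fixed point.
Sat(A[¬r U (p ∧ r)]) = {m0}
A[p U A[¬r U (p ∧ r)]]: least fixpoint, start Z0 = Sat(A[¬r U (p ∧ r)]) = {m0}, add states in Sat(p) with every successor in Z. Already a fixed point.
Sat(A[p U A[¬r U (p ∧ r)]]) = {m0}
|Sat(A[p U A[¬r U (p ∧ r)]])| = |{m0}| = 1.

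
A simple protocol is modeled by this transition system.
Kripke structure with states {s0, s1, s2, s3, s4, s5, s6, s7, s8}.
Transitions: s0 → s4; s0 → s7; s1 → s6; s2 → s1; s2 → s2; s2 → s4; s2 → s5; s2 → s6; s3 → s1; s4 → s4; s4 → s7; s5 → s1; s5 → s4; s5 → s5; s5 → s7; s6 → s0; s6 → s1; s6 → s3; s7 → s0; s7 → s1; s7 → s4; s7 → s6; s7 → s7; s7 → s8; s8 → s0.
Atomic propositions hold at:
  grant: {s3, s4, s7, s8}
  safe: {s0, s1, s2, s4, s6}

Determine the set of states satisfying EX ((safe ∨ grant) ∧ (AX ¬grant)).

Sat(safe ∨ grant) = {s0, s1, s2, s3, s4, s6, s7, s8}
Sat(¬grant) = {s0, s1, s2, s5, s6}
Sat(AX ¬grant) = {s : every successor in {s0, s1, s2, s5, s6}} = {s1, s3, s8}
Sat((safe ∨ grant) ∧ (AX ¬grant)) = {s1, s3, s8}
Sat(EX ((safe ∨ grant) ∧ (AX ¬grant))) = {s : some successor in {s1, s3, s8}} = {s2, s3, s5, s6, s7}

{s2, s3, s5, s6, s7}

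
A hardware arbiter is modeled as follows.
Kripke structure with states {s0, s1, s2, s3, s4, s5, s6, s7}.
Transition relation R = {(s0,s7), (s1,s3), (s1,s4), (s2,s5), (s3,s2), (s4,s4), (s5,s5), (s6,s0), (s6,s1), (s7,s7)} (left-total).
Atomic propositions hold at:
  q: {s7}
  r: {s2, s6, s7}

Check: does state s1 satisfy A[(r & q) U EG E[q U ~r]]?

Sat(r & q) = {s7}
Sat(~r) = {s0, s1, s3, s4, s5}
E[q U ~r]: least fixpoint, start Z0 = Sat(~r) = {s0, s1, s3, s4, s5}, add states in Sat(q) with some successor in Z. Already a fixed point.
Sat(E[q U ~r]) = {s0, s1, s3, s4, s5}
EG E[q U ~r]: greatest fixpoint, start Z0 = {s0, s1, s3, s4, s5}, keep only states in Sat with some successor in Z. Z1 = {s1, s4, s5}; fixed.
Sat(EG E[q U ~r]) = {s1, s4, s5}
A[(r & q) U EG E[q U ~r]]: least fixpoint, start Z0 = Sat(EG E[q U ~r]) = {s1, s4, s5}, add states in Sat(r & q) with every successor in Z. Already a fixed point.
Sat(A[(r & q) U EG E[q U ~r]]) = {s1, s4, s5}
s1 ∈ Sat(A[(r & q) U EG E[q U ~r]]) = {s1, s4, s5}, so the formula holds at s1.

Yes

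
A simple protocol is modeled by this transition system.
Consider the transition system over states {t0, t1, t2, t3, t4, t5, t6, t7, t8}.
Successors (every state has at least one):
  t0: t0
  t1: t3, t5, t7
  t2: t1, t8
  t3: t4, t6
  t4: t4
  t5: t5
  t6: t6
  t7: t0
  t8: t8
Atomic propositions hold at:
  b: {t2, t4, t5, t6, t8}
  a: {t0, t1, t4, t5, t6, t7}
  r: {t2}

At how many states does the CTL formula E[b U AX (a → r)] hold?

2

Sat(a → r) = {t2, t3, t8}
Sat(AX (a → r)) = {s : every successor in {t2, t3, t8}} = {t8}
E[b U AX (a → r)]: least fixpoint, start Z0 = Sat(AX (a → r)) = {t8}, add states in Sat(b) with some successor in Z. Z1 = {t2, t8}; fixed.
Sat(E[b U AX (a → r)]) = {t2, t8}
|Sat(E[b U AX (a → r)])| = |{t2, t8}| = 2.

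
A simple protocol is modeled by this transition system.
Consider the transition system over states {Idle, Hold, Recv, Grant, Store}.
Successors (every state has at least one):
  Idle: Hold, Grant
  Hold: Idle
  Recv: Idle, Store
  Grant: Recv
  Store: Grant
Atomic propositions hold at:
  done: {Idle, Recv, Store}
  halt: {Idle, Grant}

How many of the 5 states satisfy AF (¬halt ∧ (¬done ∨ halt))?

1

Sat(¬halt) = {Hold, Recv, Store}
Sat(¬done) = {Hold, Grant}
Sat(¬done ∨ halt) = {Idle, Hold, Grant}
Sat(¬halt ∧ (¬done ∨ halt)) = {Hold}
AF (¬halt ∧ (¬done ∨ halt)): least fixpoint, start Z0 = {Hold}, add states with every successor in Z. Already a fixed point.
Sat(AF (¬halt ∧ (¬done ∨ halt))) = {Hold}
|Sat(AF (¬halt ∧ (¬done ∨ halt)))| = |{Hold}| = 1.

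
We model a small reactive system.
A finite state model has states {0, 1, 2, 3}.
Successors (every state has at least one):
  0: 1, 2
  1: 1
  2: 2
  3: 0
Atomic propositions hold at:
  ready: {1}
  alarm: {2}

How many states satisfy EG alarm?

1

EG alarm: greatest fixpoint, start Z0 = {2}, keep only states in Sat with some successor in Z. Already a fixed point.
Sat(EG alarm) = {2}
|Sat(EG alarm)| = |{2}| = 1.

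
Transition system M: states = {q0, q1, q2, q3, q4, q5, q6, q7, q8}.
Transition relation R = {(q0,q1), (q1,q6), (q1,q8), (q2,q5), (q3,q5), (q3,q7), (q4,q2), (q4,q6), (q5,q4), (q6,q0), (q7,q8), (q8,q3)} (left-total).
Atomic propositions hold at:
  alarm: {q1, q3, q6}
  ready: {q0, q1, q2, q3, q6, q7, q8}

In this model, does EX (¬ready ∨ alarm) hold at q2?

Sat(¬ready) = {q4, q5}
Sat(¬ready ∨ alarm) = {q1, q3, q4, q5, q6}
Sat(EX (¬ready ∨ alarm)) = {s : some successor in {q1, q3, q4, q5, q6}} = {q0, q1, q2, q3, q4, q5, q8}
q2 ∈ Sat(EX (¬ready ∨ alarm)) = {q0, q1, q2, q3, q4, q5, q8}, so the formula holds at q2.

Yes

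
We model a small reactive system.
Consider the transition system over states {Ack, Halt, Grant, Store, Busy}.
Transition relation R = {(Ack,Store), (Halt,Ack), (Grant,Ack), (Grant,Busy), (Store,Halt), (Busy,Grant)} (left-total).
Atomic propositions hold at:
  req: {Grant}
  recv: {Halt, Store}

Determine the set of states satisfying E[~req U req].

{Grant, Busy}

Sat(~req) = {Ack, Halt, Store, Busy}
E[~req U req]: least fixpoint, start Z0 = Sat(req) = {Grant}, add states in Sat(~req) with some successor in Z. Z1 = {Grant, Busy}; fixed.
Sat(E[~req U req]) = {Grant, Busy}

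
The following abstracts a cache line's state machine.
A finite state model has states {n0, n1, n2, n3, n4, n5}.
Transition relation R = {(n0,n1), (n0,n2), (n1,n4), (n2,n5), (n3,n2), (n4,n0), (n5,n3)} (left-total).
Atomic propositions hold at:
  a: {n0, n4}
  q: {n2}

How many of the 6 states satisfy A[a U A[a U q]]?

A[a U q]: least fixpoint, start Z0 = Sat(q) = {n2}, add states in Sat(a) with every successor in Z. Already a fixed point.
Sat(A[a U q]) = {n2}
A[a U A[a U q]]: least fixpoint, start Z0 = Sat(A[a U q]) = {n2}, add states in Sat(a) with every successor in Z. Already a fixed point.
Sat(A[a U A[a U q]]) = {n2}
|Sat(A[a U A[a U q]])| = |{n2}| = 1.

1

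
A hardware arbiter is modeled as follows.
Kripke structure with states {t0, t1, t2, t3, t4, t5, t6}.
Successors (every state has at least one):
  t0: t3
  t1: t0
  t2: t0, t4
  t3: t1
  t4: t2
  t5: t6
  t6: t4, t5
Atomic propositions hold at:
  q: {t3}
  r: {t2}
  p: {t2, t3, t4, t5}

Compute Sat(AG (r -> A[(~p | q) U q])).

{t0, t1, t3}

Sat(~p) = {t0, t1, t6}
Sat(~p | q) = {t0, t1, t3, t6}
A[(~p | q) U q]: least fixpoint, start Z0 = Sat(q) = {t3}, add states in Sat(~p | q) with every successor in Z. Z1 = {t0, t3}; Z2 = {t0, t1, t3}; fixed.
Sat(A[(~p | q) U q]) = {t0, t1, t3}
Sat(r -> A[(~p | q) U q]) = {t0, t1, t3, t4, t5, t6}
AG (r -> A[(~p | q) U q]): greatest fixpoint, start Z0 = {t0, t1, t3, t4, t5, t6}, keep only states in Sat with every successor in Z. Z1 = {t0, t1, t3, t5, t6}; Z2 = {t0, t1, t3, t5}; Z3 = {t0, t1, t3}; fixed.
Sat(AG (r -> A[(~p | q) U q])) = {t0, t1, t3}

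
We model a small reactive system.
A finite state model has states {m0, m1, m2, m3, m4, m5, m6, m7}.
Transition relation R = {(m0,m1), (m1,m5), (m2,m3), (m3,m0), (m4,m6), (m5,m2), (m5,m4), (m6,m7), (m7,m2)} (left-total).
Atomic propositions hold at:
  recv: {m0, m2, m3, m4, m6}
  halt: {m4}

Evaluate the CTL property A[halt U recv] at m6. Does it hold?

A[halt U recv]: least fixpoint, start Z0 = Sat(recv) = {m0, m2, m3, m4, m6}, add states in Sat(halt) with every successor in Z. Already a fixed point.
Sat(A[halt U recv]) = {m0, m2, m3, m4, m6}
m6 ∈ Sat(A[halt U recv]) = {m0, m2, m3, m4, m6}, so the formula holds at m6.

Yes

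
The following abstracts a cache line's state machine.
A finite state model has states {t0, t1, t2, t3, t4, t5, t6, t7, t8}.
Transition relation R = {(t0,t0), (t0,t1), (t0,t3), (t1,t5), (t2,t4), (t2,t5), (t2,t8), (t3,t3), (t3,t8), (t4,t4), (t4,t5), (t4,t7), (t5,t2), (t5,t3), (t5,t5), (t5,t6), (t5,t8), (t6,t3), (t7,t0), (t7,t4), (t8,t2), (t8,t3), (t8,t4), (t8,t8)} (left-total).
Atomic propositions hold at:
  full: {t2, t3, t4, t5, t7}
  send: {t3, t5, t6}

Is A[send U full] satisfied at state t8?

No

A[send U full]: least fixpoint, start Z0 = Sat(full) = {t2, t3, t4, t5, t7}, add states in Sat(send) with every successor in Z. Z1 = {t2, t3, t4, t5, t6, t7}; fixed.
Sat(A[send U full]) = {t2, t3, t4, t5, t6, t7}
t8 ∉ Sat(A[send U full]) = {t2, t3, t4, t5, t6, t7}, so the formula does not hold at t8.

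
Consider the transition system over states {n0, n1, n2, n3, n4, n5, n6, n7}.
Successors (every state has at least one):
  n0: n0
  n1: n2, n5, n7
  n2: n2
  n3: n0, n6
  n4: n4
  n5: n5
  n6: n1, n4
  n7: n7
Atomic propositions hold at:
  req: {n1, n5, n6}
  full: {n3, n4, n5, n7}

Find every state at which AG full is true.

AG full: greatest fixpoint, start Z0 = {n3, n4, n5, n7}, keep only states in Sat with every successor in Z. Z1 = {n4, n5, n7}; fixed.
Sat(AG full) = {n4, n5, n7}

{n4, n5, n7}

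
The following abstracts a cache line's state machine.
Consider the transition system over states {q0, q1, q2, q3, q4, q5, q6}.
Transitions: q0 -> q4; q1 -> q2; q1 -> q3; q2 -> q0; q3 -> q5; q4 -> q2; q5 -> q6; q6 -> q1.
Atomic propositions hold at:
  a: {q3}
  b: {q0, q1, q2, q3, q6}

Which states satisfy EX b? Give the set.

{q1, q2, q4, q5, q6}

Sat(EX b) = {s : some successor in {q0, q1, q2, q3, q6}} = {q1, q2, q4, q5, q6}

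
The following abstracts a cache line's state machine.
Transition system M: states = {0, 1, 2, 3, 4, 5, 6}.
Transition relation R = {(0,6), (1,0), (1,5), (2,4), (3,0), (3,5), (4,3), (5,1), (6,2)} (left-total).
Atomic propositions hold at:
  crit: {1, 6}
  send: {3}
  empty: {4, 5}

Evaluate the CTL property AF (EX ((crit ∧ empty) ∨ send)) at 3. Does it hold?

Sat(crit ∧ empty) = ∅
Sat((crit ∧ empty) ∨ send) = {3}
Sat(EX ((crit ∧ empty) ∨ send)) = {s : some successor in {3}} = {4}
AF (EX ((crit ∧ empty) ∨ send)): least fixpoint, start Z0 = {4}, add states with every successor in Z. Z1 = {2, 4}; Z2 = {2, 4, 6}; Z3 = {0, 2, 4, 6}; fixed.
Sat(AF (EX ((crit ∧ empty) ∨ send))) = {0, 2, 4, 6}
3 ∉ Sat(AF (EX ((crit ∧ empty) ∨ send))) = {0, 2, 4, 6}, so the formula does not hold at 3.

No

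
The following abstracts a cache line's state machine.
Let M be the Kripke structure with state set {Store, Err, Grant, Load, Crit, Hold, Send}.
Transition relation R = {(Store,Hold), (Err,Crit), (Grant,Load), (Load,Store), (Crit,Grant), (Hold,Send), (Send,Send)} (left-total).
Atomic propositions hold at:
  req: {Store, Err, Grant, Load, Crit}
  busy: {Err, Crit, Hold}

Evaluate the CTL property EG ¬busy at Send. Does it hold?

Sat(¬busy) = {Store, Grant, Load, Send}
EG ¬busy: greatest fixpoint, start Z0 = {Store, Grant, Load, Send}, keep only states in Sat with some successor in Z. Z1 = {Grant, Load, Send}; Z2 = {Grant, Send}; Z3 = {Send}; fixed.
Sat(EG ¬busy) = {Send}
Send ∈ Sat(EG ¬busy) = {Send}, so the formula holds at Send.

Yes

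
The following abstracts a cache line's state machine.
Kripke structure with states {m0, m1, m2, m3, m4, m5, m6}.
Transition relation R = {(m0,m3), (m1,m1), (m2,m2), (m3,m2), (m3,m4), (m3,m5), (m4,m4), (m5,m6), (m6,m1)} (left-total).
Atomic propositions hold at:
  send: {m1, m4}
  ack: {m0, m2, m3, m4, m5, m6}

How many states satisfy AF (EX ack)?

5

Sat(EX ack) = {s : some successor in {m0, m2, m3, m4, m5, m6}} = {m0, m2, m3, m4, m5}
AF (EX ack): least fixpoint, start Z0 = {m0, m2, m3, m4, m5}, add states with every successor in Z. Already a fixed point.
Sat(AF (EX ack)) = {m0, m2, m3, m4, m5}
|Sat(AF (EX ack))| = |{m0, m2, m3, m4, m5}| = 5.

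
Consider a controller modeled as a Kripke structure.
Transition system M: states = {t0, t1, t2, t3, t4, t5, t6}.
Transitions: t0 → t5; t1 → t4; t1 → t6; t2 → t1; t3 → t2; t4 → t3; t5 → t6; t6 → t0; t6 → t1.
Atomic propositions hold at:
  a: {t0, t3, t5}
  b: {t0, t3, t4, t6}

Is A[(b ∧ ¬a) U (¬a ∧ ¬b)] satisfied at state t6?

Sat(¬a) = {t1, t2, t4, t6}
Sat(b ∧ ¬a) = {t4, t6}
Sat(¬b) = {t1, t2, t5}
Sat(¬a ∧ ¬b) = {t1, t2}
A[(b ∧ ¬a) U (¬a ∧ ¬b)]: least fixpoint, start Z0 = Sat((¬a ∧ ¬b)) = {t1, t2}, add states in Sat(b ∧ ¬a) with every successor in Z. Already a fixed point.
Sat(A[(b ∧ ¬a) U (¬a ∧ ¬b)]) = {t1, t2}
t6 ∉ Sat(A[(b ∧ ¬a) U (¬a ∧ ¬b)]) = {t1, t2}, so the formula does not hold at t6.

No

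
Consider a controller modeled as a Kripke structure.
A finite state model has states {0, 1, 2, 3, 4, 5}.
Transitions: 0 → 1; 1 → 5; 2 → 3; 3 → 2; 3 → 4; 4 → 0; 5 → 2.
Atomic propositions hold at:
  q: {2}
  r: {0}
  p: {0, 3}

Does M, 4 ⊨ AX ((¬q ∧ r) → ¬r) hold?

No

Sat(¬q) = {0, 1, 3, 4, 5}
Sat(¬q ∧ r) = {0}
Sat(¬r) = {1, 2, 3, 4, 5}
Sat((¬q ∧ r) → ¬r) = {1, 2, 3, 4, 5}
Sat(AX ((¬q ∧ r) → ¬r)) = {s : every successor in {1, 2, 3, 4, 5}} = {0, 1, 2, 3, 5}
4 ∉ Sat(AX ((¬q ∧ r) → ¬r)) = {0, 1, 2, 3, 5}, so the formula does not hold at 4.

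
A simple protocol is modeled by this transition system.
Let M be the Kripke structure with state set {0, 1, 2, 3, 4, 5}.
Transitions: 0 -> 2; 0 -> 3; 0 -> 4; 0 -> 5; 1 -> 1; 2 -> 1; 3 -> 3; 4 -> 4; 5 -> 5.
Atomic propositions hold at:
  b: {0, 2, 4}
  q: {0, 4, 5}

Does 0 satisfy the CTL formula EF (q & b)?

Yes

Sat(q & b) = {0, 4}
EF (q & b): least fixpoint, start Z0 = {0, 4}, add states with some successor in Z. Already a fixed point.
Sat(EF (q & b)) = {0, 4}
0 ∈ Sat(EF (q & b)) = {0, 4}, so the formula holds at 0.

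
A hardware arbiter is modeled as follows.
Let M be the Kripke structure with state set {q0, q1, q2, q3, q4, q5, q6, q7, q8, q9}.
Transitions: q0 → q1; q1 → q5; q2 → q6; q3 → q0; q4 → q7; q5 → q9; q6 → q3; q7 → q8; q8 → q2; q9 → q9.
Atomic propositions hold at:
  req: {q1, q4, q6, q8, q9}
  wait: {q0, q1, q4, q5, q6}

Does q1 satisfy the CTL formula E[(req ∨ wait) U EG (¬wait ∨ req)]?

Sat(req ∨ wait) = {q0, q1, q4, q5, q6, q8, q9}
Sat(¬wait) = {q2, q3, q7, q8, q9}
Sat(¬wait ∨ req) = {q1, q2, q3, q4, q6, q7, q8, q9}
EG (¬wait ∨ req): greatest fixpoint, start Z0 = {q1, q2, q3, q4, q6, q7, q8, q9}, keep only states in Sat with some successor in Z. Z1 = {q2, q4, q6, q7, q8, q9}; Z2 = {q2, q4, q7, q8, q9}; Z3 = {q4, q7, q8, q9}; Z4 = {q4, q7, q9}; Z5 = {q4, q9}; Z6 = {q9}; fixed.
Sat(EG (¬wait ∨ req)) = {q9}
E[(req ∨ wait) U EG (¬wait ∨ req)]: least fixpoint, start Z0 = Sat(EG (¬wait ∨ req)) = {q9}, add states in Sat(req ∨ wait) with some successor in Z. Z1 = {q5, q9}; Z2 = {q1, q5, q9}; Z3 = {q0, q1, q5, q9}; fixed.
Sat(E[(req ∨ wait) U EG (¬wait ∨ req)]) = {q0, q1, q5, q9}
q1 ∈ Sat(E[(req ∨ wait) U EG (¬wait ∨ req)]) = {q0, q1, q5, q9}, so the formula holds at q1.

Yes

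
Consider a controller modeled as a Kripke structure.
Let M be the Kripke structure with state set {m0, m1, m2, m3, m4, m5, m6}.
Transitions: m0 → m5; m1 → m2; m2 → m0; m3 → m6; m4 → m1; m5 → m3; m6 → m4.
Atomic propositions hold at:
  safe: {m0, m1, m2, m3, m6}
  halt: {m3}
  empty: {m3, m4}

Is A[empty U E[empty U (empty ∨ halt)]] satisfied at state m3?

Yes

Sat(empty ∨ halt) = {m3, m4}
E[empty U (empty ∨ halt)]: least fixpoint, start Z0 = Sat((empty ∨ halt)) = {m3, m4}, add states in Sat(empty) with some successor in Z. Already a fixed point.
Sat(E[empty U (empty ∨ halt)]) = {m3, m4}
A[empty U E[empty U (empty ∨ halt)]]: least fixpoint, start Z0 = Sat(E[empty U (empty ∨ halt)]) = {m3, m4}, add states in Sat(empty) with every successor in Z. Already a fixed point.
Sat(A[empty U E[empty U (empty ∨ halt)]]) = {m3, m4}
m3 ∈ Sat(A[empty U E[empty U (empty ∨ halt)]]) = {m3, m4}, so the formula holds at m3.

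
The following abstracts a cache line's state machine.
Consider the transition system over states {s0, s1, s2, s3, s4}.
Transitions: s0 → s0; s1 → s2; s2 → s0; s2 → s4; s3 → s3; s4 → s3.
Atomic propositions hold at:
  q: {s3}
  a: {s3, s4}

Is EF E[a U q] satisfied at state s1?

Yes

E[a U q]: least fixpoint, start Z0 = Sat(q) = {s3}, add states in Sat(a) with some successor in Z. Z1 = {s3, s4}; fixed.
Sat(E[a U q]) = {s3, s4}
EF E[a U q]: least fixpoint, start Z0 = {s3, s4}, add states with some successor in Z. Z1 = {s2, s3, s4}; Z2 = {s1, s2, s3, s4}; fixed.
Sat(EF E[a U q]) = {s1, s2, s3, s4}
s1 ∈ Sat(EF E[a U q]) = {s1, s2, s3, s4}, so the formula holds at s1.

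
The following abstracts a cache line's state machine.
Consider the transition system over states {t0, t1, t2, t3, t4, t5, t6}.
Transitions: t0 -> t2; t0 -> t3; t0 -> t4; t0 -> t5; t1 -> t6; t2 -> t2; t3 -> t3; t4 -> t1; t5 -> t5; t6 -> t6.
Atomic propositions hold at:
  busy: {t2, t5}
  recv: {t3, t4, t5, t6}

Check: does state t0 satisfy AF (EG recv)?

No

EG recv: greatest fixpoint, start Z0 = {t3, t4, t5, t6}, keep only states in Sat with some successor in Z. Z1 = {t3, t5, t6}; fixed.
Sat(EG recv) = {t3, t5, t6}
AF (EG recv): least fixpoint, start Z0 = {t3, t5, t6}, add states with every successor in Z. Z1 = {t1, t3, t5, t6}; Z2 = {t1, t3, t4, t5, t6}; fixed.
Sat(AF (EG recv)) = {t1, t3, t4, t5, t6}
t0 ∉ Sat(AF (EG recv)) = {t1, t3, t4, t5, t6}, so the formula does not hold at t0.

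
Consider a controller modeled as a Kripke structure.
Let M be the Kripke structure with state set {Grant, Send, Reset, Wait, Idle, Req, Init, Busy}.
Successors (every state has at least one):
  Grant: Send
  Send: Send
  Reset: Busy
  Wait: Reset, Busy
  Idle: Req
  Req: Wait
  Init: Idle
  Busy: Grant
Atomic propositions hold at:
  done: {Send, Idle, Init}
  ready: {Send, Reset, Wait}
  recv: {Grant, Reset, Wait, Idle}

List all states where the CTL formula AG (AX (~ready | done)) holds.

{Grant, Send, Reset, Busy}

Sat(~ready) = {Grant, Idle, Req, Init, Busy}
Sat(~ready | done) = {Grant, Send, Idle, Req, Init, Busy}
Sat(AX (~ready | done)) = {s : every successor in {Grant, Send, Idle, Req, Init, Busy}} = {Grant, Send, Reset, Idle, Init, Busy}
AG (AX (~ready | done)): greatest fixpoint, start Z0 = {Grant, Send, Reset, Idle, Init, Busy}, keep only states in Sat with every successor in Z. Z1 = {Grant, Send, Reset, Init, Busy}; Z2 = {Grant, Send, Reset, Busy}; fixed.
Sat(AG (AX (~ready | done))) = {Grant, Send, Reset, Busy}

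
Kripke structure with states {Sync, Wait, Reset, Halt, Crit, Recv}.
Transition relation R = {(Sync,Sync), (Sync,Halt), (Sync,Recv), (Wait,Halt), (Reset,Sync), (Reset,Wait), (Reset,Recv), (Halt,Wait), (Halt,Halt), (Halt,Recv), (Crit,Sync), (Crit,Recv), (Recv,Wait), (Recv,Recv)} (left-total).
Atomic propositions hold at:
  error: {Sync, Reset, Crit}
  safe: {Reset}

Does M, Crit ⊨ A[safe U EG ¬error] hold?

Sat(¬error) = {Wait, Halt, Recv}
EG ¬error: greatest fixpoint, start Z0 = {Wait, Halt, Recv}, keep only states in Sat with some successor in Z. Already a fixed point.
Sat(EG ¬error) = {Wait, Halt, Recv}
A[safe U EG ¬error]: least fixpoint, start Z0 = Sat(EG ¬error) = {Wait, Halt, Recv}, add states in Sat(safe) with every successor in Z. Already a fixed point.
Sat(A[safe U EG ¬error]) = {Wait, Halt, Recv}
Crit ∉ Sat(A[safe U EG ¬error]) = {Wait, Halt, Recv}, so the formula does not hold at Crit.

No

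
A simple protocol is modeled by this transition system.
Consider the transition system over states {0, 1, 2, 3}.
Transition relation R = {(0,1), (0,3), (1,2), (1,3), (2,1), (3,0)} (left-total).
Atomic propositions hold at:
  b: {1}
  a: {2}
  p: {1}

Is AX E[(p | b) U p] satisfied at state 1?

Sat(p | b) = {1}
E[(p | b) U p]: least fixpoint, start Z0 = Sat(p) = {1}, add states in Sat(p | b) with some successor in Z. Already a fixed point.
Sat(E[(p | b) U p]) = {1}
Sat(AX E[(p | b) U p]) = {s : every successor in {1}} = {2}
1 ∉ Sat(AX E[(p | b) U p]) = {2}, so the formula does not hold at 1.

No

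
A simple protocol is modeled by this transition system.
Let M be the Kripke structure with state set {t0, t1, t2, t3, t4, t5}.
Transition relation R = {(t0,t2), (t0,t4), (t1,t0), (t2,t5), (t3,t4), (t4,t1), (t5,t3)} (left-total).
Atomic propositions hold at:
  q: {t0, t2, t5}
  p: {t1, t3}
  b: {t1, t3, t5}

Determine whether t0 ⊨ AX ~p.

Sat(~p) = {t0, t2, t4, t5}
Sat(AX ~p) = {s : every successor in {t0, t2, t4, t5}} = {t0, t1, t2, t3}
t0 ∈ Sat(AX ~p) = {t0, t1, t2, t3}, so the formula holds at t0.

Yes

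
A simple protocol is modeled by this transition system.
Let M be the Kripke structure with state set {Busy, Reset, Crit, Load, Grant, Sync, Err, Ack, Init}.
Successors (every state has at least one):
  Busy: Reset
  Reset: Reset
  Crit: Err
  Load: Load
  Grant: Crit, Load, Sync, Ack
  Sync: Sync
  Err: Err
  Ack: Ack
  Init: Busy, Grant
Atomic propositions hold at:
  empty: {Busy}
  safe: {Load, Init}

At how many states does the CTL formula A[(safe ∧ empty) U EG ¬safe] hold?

Sat(safe ∧ empty) = ∅
Sat(¬safe) = {Busy, Reset, Crit, Grant, Sync, Err, Ack}
EG ¬safe: greatest fixpoint, start Z0 = {Busy, Reset, Crit, Grant, Sync, Err, Ack}, keep only states in Sat with some successor in Z. Already a fixed point.
Sat(EG ¬safe) = {Busy, Reset, Crit, Grant, Sync, Err, Ack}
A[(safe ∧ empty) U EG ¬safe]: least fixpoint, start Z0 = Sat(EG ¬safe) = {Busy, Reset, Crit, Grant, Sync, Err, Ack}, add states in Sat(safe ∧ empty) with every successor in Z. Already a fixed point.
Sat(A[(safe ∧ empty) U EG ¬safe]) = {Busy, Reset, Crit, Grant, Sync, Err, Ack}
|Sat(A[(safe ∧ empty) U EG ¬safe])| = |{Busy, Reset, Crit, Grant, Sync, Err, Ack}| = 7.

7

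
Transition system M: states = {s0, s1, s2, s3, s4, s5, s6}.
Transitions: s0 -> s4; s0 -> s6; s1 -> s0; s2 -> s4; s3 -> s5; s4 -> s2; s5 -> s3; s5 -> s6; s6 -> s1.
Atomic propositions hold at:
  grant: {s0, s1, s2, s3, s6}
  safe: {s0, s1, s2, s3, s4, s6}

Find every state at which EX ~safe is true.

{s3}

Sat(~safe) = {s5}
Sat(EX ~safe) = {s : some successor in {s5}} = {s3}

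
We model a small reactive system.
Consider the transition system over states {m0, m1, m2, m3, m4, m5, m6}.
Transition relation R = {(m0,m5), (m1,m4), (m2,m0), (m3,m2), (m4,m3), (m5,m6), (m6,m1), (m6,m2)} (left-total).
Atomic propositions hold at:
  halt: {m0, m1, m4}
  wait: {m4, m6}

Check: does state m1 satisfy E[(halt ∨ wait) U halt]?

Yes

Sat(halt ∨ wait) = {m0, m1, m4, m6}
E[(halt ∨ wait) U halt]: least fixpoint, start Z0 = Sat(halt) = {m0, m1, m4}, add states in Sat(halt ∨ wait) with some successor in Z. Z1 = {m0, m1, m4, m6}; fixed.
Sat(E[(halt ∨ wait) U halt]) = {m0, m1, m4, m6}
m1 ∈ Sat(E[(halt ∨ wait) U halt]) = {m0, m1, m4, m6}, so the formula holds at m1.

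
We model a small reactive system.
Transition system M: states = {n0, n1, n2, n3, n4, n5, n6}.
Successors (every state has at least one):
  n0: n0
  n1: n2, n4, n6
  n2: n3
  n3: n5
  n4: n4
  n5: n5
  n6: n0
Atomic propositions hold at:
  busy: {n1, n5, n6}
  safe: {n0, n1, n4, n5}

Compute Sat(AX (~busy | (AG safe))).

Sat(~busy) = {n0, n2, n3, n4}
AG safe: greatest fixpoint, start Z0 = {n0, n1, n4, n5}, keep only states in Sat with every successor in Z. Z1 = {n0, n4, n5}; fixed.
Sat(AG safe) = {n0, n4, n5}
Sat(~busy | (AG safe)) = {n0, n2, n3, n4, n5}
Sat(AX (~busy | (AG safe))) = {s : every successor in {n0, n2, n3, n4, n5}} = {n0, n2, n3, n4, n5, n6}

{n0, n2, n3, n4, n5, n6}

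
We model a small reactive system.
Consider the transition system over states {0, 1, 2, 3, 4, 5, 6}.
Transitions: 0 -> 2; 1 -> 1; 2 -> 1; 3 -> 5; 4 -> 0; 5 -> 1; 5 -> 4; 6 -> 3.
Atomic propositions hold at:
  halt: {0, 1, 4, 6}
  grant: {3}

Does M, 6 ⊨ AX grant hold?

Sat(AX grant) = {s : every successor in {3}} = {6}
6 ∈ Sat(AX grant) = {6}, so the formula holds at 6.

Yes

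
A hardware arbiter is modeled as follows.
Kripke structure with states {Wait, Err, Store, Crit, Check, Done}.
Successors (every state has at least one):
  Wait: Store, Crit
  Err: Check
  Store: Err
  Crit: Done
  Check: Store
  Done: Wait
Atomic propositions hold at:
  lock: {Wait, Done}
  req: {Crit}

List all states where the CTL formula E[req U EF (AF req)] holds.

AF req: least fixpoint, start Z0 = {Crit}, add states with every successor in Z. Already a fixed point.
Sat(AF req) = {Crit}
EF (AF req): least fixpoint, start Z0 = {Crit}, add states with some successor in Z. Z1 = {Wait, Crit}; Z2 = {Wait, Crit, Done}; fixed.
Sat(EF (AF req)) = {Wait, Crit, Done}
E[req U EF (AF req)]: least fixpoint, start Z0 = Sat(EF (AF req)) = {Wait, Crit, Done}, add states in Sat(req) with some successor in Z. Already a fixed point.
Sat(E[req U EF (AF req)]) = {Wait, Crit, Done}

{Wait, Crit, Done}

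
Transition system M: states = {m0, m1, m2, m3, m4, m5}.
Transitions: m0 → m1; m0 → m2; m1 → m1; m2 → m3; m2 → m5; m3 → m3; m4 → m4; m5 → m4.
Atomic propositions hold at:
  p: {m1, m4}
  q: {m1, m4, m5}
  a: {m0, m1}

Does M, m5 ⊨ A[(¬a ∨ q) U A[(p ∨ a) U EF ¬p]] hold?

Yes

Sat(¬a) = {m2, m3, m4, m5}
Sat(¬a ∨ q) = {m1, m2, m3, m4, m5}
Sat(p ∨ a) = {m0, m1, m4}
Sat(¬p) = {m0, m2, m3, m5}
EF ¬p: least fixpoint, start Z0 = {m0, m2, m3, m5}, add states with some successor in Z. Already a fixed point.
Sat(EF ¬p) = {m0, m2, m3, m5}
A[(p ∨ a) U EF ¬p]: least fixpoint, start Z0 = Sat(EF ¬p) = {m0, m2, m3, m5}, add states in Sat(p ∨ a) with every successor in Z. Already a fixed point.
Sat(A[(p ∨ a) U EF ¬p]) = {m0, m2, m3, m5}
A[(¬a ∨ q) U A[(p ∨ a) U EF ¬p]]: least fixpoint, start Z0 = Sat(A[(p ∨ a) U EF ¬p]) = {m0, m2, m3, m5}, add states in Sat(¬a ∨ q) with every successor in Z. Already a fixed point.
Sat(A[(¬a ∨ q) U A[(p ∨ a) U EF ¬p]]) = {m0, m2, m3, m5}
m5 ∈ Sat(A[(¬a ∨ q) U A[(p ∨ a) U EF ¬p]]) = {m0, m2, m3, m5}, so the formula holds at m5.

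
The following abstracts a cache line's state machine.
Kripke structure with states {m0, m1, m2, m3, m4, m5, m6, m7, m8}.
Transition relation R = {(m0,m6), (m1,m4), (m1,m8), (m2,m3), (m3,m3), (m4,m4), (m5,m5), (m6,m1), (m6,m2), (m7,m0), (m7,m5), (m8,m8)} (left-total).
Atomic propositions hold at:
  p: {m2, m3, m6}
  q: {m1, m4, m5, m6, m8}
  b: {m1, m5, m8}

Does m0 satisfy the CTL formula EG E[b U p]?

No

E[b U p]: least fixpoint, start Z0 = Sat(p) = {m2, m3, m6}, add states in Sat(b) with some successor in Z. Already a fixed point.
Sat(E[b U p]) = {m2, m3, m6}
EG E[b U p]: greatest fixpoint, start Z0 = {m2, m3, m6}, keep only states in Sat with some successor in Z. Already a fixed point.
Sat(EG E[b U p]) = {m2, m3, m6}
m0 ∉ Sat(EG E[b U p]) = {m2, m3, m6}, so the formula does not hold at m0.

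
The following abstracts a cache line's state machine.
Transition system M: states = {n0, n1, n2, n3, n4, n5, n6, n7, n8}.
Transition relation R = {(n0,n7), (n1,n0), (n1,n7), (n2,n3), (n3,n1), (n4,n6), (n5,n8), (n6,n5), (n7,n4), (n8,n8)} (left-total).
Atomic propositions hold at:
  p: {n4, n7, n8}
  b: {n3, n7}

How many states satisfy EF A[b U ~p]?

Sat(~p) = {n0, n1, n2, n3, n5, n6}
A[b U ~p]: least fixpoint, start Z0 = Sat(~p) = {n0, n1, n2, n3, n5, n6}, add states in Sat(b) with every successor in Z. Already a fixed point.
Sat(A[b U ~p]) = {n0, n1, n2, n3, n5, n6}
EF A[b U ~p]: least fixpoint, start Z0 = {n0, n1, n2, n3, n5, n6}, add states with some successor in Z. Z1 = {n0, n1, n2, n3, n4, n5, n6}; Z2 = {n0, n1, n2, n3, n4, n5, n6, n7}; fixed.
Sat(EF A[b U ~p]) = {n0, n1, n2, n3, n4, n5, n6, n7}
|Sat(EF A[b U ~p])| = |{n0, n1, n2, n3, n4, n5, n6, n7}| = 8.

8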